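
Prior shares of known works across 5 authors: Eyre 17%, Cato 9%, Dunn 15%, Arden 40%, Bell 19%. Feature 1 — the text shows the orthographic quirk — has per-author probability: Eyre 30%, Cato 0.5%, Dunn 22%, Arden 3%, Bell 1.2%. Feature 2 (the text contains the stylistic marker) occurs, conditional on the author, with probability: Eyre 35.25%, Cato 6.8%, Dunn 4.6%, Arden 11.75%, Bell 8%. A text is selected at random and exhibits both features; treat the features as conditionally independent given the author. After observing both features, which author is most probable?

Eyre

By Bayes' rule, posterior ∝ prior × likelihood:
  Eyre: 0.17 × 0.3 × 0.3525 = 0.0179775
  Cato: 0.09 × 0.005 × 0.068 = 0.0000306
  Dunn: 0.15 × 0.22 × 0.046 = 0.001518
  Arden: 0.4 × 0.03 × 0.1175 = 0.00141
  Bell: 0.19 × 0.012 × 0.08 = 0.0001824
Sum = 0.0211185.
Largest term belongs to Eyre, so Eyre is most probable.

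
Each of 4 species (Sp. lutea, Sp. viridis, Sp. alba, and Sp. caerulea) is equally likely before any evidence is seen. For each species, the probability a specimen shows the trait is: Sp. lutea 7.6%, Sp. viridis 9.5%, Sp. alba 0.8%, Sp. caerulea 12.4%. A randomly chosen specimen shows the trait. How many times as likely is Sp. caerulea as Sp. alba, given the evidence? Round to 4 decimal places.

15.5000

With a uniform prior (1/4 each), posterior ∝ likelihood:
  Sp. lutea: 0.076
  Sp. viridis: 0.095
  Sp. alba: 0.008
  Sp. caerulea: 0.124
Normalizing constant = 0.303.
The ratio is 0.124 / 0.008 (the normalizer cancels) = 15.5000.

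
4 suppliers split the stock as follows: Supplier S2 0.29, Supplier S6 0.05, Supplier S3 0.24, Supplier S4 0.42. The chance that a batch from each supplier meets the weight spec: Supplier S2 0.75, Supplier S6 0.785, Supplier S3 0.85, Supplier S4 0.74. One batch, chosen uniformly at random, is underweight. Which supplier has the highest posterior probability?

Taking complements, P(underweight | each) = Supplier S2 0.25, Supplier S6 0.215, Supplier S3 0.15, Supplier S4 0.26.
Compute prior × likelihood for every hypothesis:
  Supplier S2: 0.29 × 0.25 = 0.0725
  Supplier S6: 0.05 × 0.215 = 0.01075
  Supplier S3: 0.24 × 0.15 = 0.036
  Supplier S4: 0.42 × 0.26 = 0.1092
Sum = 0.22845.
Largest term belongs to Supplier S4, so Supplier S4 is most probable.

Supplier S4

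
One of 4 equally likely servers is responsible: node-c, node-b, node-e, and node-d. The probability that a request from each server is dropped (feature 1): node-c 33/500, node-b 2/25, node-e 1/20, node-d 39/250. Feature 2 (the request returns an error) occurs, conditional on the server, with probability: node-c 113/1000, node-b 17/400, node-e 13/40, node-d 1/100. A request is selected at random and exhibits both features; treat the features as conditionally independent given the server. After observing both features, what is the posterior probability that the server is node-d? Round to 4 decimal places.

0.0544

With a uniform prior (1/4 each), posterior ∝ likelihood:
  node-c: 0.066 × 0.113 = 0.007458
  node-b: 0.08 × 0.0425 = 0.0034
  node-e: 0.05 × 0.325 = 0.01625
  node-d: 0.156 × 0.01 = 0.00156
Normalizing constant = 0.028668.
P(node-d | evidence) = 0.00156 / 0.028668 ≈ 0.0544.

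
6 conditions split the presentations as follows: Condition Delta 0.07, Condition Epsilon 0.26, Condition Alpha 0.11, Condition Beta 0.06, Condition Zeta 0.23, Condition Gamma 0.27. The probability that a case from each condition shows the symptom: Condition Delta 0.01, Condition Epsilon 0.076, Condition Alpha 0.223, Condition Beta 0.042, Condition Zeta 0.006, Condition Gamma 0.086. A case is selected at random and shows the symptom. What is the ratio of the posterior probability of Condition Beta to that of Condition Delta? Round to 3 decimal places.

Unnormalized posteriors (prior × likelihood):
  Condition Delta: 0.07 × 0.01 = 0.0007
  Condition Epsilon: 0.26 × 0.076 = 0.01976
  Condition Alpha: 0.11 × 0.223 = 0.02453
  Condition Beta: 0.06 × 0.042 = 0.00252
  Condition Zeta: 0.23 × 0.006 = 0.00138
  Condition Gamma: 0.27 × 0.086 = 0.02322
Total = 0.07211.
The ratio is 0.00252 / 0.0007 (the normalizer cancels) = 3.600.

3.600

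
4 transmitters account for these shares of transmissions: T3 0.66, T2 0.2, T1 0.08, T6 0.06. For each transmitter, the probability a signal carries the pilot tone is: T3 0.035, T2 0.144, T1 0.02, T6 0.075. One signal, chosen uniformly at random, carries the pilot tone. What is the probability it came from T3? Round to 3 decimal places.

0.398

Unnormalized posteriors (prior × likelihood):
  T3: 0.66 × 0.035 = 0.0231
  T2: 0.2 × 0.144 = 0.0288
  T1: 0.08 × 0.02 = 0.0016
  T6: 0.06 × 0.075 = 0.0045
Normalizing constant = 0.058.
P(T3 | evidence) = 0.0231 / 0.058 ≈ 0.398.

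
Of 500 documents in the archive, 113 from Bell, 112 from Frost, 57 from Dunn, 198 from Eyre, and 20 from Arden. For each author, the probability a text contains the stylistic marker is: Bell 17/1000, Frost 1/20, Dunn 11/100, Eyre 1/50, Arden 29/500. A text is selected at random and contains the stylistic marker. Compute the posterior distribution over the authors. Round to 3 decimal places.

By Bayes' rule, posterior ∝ prior × likelihood:
  Bell: 0.226 × 0.017 = 0.003842
  Frost: 0.224 × 0.05 = 0.0112
  Dunn: 0.114 × 0.11 = 0.01254
  Eyre: 0.396 × 0.02 = 0.00792
  Arden: 0.04 × 0.058 = 0.00232
Sum = 0.037822.
P(Bell | marker) = 0.003842/0.037822 ≈ 0.102
P(Frost | marker) = 0.0112/0.037822 ≈ 0.296
P(Dunn | marker) = 0.01254/0.037822 ≈ 0.332
P(Eyre | marker) = 0.00792/0.037822 ≈ 0.209
P(Arden | marker) = 0.00232/0.037822 ≈ 0.061

Bell 0.102, Frost 0.296, Dunn 0.332, Eyre 0.209, Arden 0.061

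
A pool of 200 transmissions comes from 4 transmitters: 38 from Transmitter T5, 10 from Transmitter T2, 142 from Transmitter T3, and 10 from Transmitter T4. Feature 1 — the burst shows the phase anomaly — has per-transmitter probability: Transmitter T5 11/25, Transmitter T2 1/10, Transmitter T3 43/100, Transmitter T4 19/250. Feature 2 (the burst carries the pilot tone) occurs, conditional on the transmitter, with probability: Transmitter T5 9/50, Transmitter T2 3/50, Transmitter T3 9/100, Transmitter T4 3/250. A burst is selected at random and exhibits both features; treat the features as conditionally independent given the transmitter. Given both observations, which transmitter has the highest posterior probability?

Transmitter T3

Compute prior × likelihood for every hypothesis:
  Transmitter T5: 0.19 × 0.44 × 0.18 = 0.015048
  Transmitter T2: 0.05 × 0.1 × 0.06 = 0.0003
  Transmitter T3: 0.71 × 0.43 × 0.09 = 0.027477
  Transmitter T4: 0.05 × 0.076 × 0.012 = 0.0000456
Total = 0.0428706.
Largest term belongs to Transmitter T3, so Transmitter T3 is most probable.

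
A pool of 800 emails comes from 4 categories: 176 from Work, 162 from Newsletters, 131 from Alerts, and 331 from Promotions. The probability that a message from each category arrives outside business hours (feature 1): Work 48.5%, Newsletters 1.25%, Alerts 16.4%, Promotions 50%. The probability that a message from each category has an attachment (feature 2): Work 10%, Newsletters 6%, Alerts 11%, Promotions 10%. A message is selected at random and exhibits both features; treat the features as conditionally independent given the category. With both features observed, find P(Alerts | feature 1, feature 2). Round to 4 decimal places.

0.0857

Compute prior × likelihood for every hypothesis:
  Work: 0.22 × 0.485 × 0.1 = 0.01067
  Newsletters: 0.2025 × 0.0125 × 0.06 = 0.000151875
  Alerts: 0.16375 × 0.164 × 0.11 = 0.00295405
  Promotions: 0.41375 × 0.5 × 0.1 = 0.0206875
Total = 0.034463425.
P(Alerts | evidence) = 0.00295405 / 0.034463425 ≈ 0.0857.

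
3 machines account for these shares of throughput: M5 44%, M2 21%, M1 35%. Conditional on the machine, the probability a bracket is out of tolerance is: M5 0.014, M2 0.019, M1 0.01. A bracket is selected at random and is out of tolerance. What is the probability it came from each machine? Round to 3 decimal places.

M5 0.451, M2 0.292, M1 0.256

By Bayes' rule, posterior ∝ prior × likelihood:
  M5: 0.44 × 0.014 = 0.00616
  M2: 0.21 × 0.019 = 0.00399
  M1: 0.35 × 0.01 = 0.0035
Sum = 0.01365.
P(M5 | oversize) = 0.00616/0.01365 ≈ 0.451
P(M2 | oversize) = 0.00399/0.01365 ≈ 0.292
P(M1 | oversize) = 0.0035/0.01365 ≈ 0.256
(Check: 0.451+0.292+0.256 = 0.999.)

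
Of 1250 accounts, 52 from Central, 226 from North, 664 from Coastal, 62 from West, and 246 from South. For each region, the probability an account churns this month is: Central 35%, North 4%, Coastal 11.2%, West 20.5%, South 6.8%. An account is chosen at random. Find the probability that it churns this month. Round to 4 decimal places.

Compute prior × likelihood for every hypothesis:
  Central: 0.0416 × 0.35 = 0.01456
  North: 0.1808 × 0.04 = 0.007232
  Coastal: 0.5312 × 0.112 = 0.0594944
  West: 0.0496 × 0.205 = 0.010168
  South: 0.1968 × 0.068 = 0.0133824
P(churn) = 0.01456 + 0.007232 + 0.0594944 + 0.010168 + 0.0133824 = 0.1048368 → 0.1048.

0.1048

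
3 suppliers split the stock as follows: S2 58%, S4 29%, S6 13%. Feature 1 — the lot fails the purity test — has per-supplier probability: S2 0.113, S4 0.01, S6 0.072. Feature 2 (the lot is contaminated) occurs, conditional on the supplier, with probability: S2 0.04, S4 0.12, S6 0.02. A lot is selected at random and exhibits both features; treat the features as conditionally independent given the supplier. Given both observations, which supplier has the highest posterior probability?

Prior × likelihood for each hypothesis:
  S2: 0.58 × 0.113 × 0.04 = 0.0026216
  S4: 0.29 × 0.01 × 0.12 = 0.000348
  S6: 0.13 × 0.072 × 0.02 = 0.0001872
Normalizing constant = 0.0031568.
Largest term belongs to S2, so S2 is most probable.

S2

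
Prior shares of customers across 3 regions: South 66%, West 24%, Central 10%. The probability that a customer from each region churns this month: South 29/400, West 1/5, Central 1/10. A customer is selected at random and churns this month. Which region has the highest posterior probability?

By Bayes' rule, posterior ∝ prior × likelihood:
  South: 0.66 × 0.0725 = 0.04785
  West: 0.24 × 0.2 = 0.048
  Central: 0.1 × 0.1 = 0.01
Sum = 0.10585.
Largest term belongs to West, so West is most probable.

West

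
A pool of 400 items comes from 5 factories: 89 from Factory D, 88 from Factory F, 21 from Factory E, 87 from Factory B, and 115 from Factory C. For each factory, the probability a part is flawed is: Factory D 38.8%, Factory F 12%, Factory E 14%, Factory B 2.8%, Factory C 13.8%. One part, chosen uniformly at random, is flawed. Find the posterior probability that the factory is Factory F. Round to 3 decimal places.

Unnormalized posteriors (prior × likelihood):
  Factory D: 0.2225 × 0.388 = 0.08633
  Factory F: 0.22 × 0.12 = 0.0264
  Factory E: 0.0525 × 0.14 = 0.00735
  Factory B: 0.2175 × 0.028 = 0.00609
  Factory C: 0.2875 × 0.138 = 0.039675
Sum = 0.165845.
P(Factory F | evidence) = 0.0264 / 0.165845 ≈ 0.159.

0.159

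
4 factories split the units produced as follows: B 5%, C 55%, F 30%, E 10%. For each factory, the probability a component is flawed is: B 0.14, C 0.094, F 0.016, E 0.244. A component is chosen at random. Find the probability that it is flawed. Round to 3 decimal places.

0.088

Prior × likelihood for each hypothesis:
  B: 0.05 × 0.14 = 0.007
  C: 0.55 × 0.094 = 0.0517
  F: 0.3 × 0.016 = 0.0048
  E: 0.1 × 0.244 = 0.0244
P(flawed) = 0.007 + 0.0517 + 0.0048 + 0.0244 = 0.0879 → 0.088.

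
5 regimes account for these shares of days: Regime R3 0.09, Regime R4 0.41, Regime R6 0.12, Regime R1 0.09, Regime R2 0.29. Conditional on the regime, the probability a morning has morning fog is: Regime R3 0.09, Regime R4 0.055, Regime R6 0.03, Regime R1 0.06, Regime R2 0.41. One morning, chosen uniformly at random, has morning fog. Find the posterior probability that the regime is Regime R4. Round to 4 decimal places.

Unnormalized posteriors (prior × likelihood):
  Regime R3: 0.09 × 0.09 = 0.0081
  Regime R4: 0.41 × 0.055 = 0.02255
  Regime R6: 0.12 × 0.03 = 0.0036
  Regime R1: 0.09 × 0.06 = 0.0054
  Regime R2: 0.29 × 0.41 = 0.1189
Total = 0.15855.
P(Regime R4 | evidence) = 0.02255 / 0.15855 ≈ 0.1422.

0.1422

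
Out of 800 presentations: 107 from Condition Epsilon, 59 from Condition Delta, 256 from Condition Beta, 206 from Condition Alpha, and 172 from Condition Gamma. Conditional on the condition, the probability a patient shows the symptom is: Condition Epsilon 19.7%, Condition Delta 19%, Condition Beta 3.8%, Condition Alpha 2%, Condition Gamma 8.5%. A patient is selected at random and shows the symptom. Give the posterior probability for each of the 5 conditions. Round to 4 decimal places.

Compute prior × likelihood for every hypothesis:
  Condition Epsilon: 0.13375 × 0.197 = 0.02634875
  Condition Delta: 0.07375 × 0.19 = 0.0140125
  Condition Beta: 0.32 × 0.038 = 0.01216
  Condition Alpha: 0.2575 × 0.02 = 0.00515
  Condition Gamma: 0.215 × 0.085 = 0.018275
Normalizing constant = 0.07594625.
P(Condition Epsilon | symptomatic) = 0.02634875/0.07594625 ≈ 0.3469
P(Condition Delta | symptomatic) = 0.0140125/0.07594625 ≈ 0.1845
P(Condition Beta | symptomatic) = 0.01216/0.07594625 ≈ 0.1601
P(Condition Alpha | symptomatic) = 0.00515/0.07594625 ≈ 0.0678
P(Condition Gamma | symptomatic) = 0.018275/0.07594625 ≈ 0.2406
(Check: 0.3469+0.1845+0.1601+0.0678+0.2406 = 0.9999.)

Condition Epsilon 0.3469, Condition Delta 0.1845, Condition Beta 0.1601, Condition Alpha 0.0678, Condition Gamma 0.2406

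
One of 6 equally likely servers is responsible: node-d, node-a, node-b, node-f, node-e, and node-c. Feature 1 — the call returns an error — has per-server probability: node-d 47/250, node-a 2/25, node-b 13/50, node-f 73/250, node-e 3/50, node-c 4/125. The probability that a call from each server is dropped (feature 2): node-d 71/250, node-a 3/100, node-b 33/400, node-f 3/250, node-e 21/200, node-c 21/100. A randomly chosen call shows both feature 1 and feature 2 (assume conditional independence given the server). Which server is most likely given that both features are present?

With a uniform prior (1/6 each), posterior ∝ likelihood:
  node-d: 0.188 × 0.284 = 0.053392
  node-a: 0.08 × 0.03 = 0.0024
  node-b: 0.26 × 0.0825 = 0.02145
  node-f: 0.292 × 0.012 = 0.003504
  node-e: 0.06 × 0.105 = 0.0063
  node-c: 0.032 × 0.21 = 0.00672
Total = 0.093766.
Largest term belongs to node-d, so node-d is most probable.

node-d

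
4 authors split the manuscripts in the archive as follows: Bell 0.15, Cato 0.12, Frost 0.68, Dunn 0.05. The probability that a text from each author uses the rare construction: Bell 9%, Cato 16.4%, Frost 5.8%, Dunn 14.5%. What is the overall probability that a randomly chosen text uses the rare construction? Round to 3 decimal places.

0.080

By Bayes' rule, posterior ∝ prior × likelihood:
  Bell: 0.15 × 0.09 = 0.0135
  Cato: 0.12 × 0.164 = 0.01968
  Frost: 0.68 × 0.058 = 0.03944
  Dunn: 0.05 × 0.145 = 0.00725
P(rare-form) = 0.0135 + 0.01968 + 0.03944 + 0.00725 = 0.07987 → 0.080.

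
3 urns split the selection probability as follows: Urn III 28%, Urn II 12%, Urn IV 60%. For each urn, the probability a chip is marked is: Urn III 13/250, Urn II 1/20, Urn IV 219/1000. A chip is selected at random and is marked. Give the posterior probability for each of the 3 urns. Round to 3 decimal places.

Compute prior × likelihood for every hypothesis:
  Urn III: 0.28 × 0.052 = 0.01456
  Urn II: 0.12 × 0.05 = 0.006
  Urn IV: 0.6 × 0.219 = 0.1314
Sum = 0.15196.
P(Urn III | marked) = 0.01456/0.15196 ≈ 0.096
P(Urn II | marked) = 0.006/0.15196 ≈ 0.039
P(Urn IV | marked) = 0.1314/0.15196 ≈ 0.865
(Check: 0.096+0.039+0.865 = 1.000.)

Urn III 0.096, Urn II 0.039, Urn IV 0.865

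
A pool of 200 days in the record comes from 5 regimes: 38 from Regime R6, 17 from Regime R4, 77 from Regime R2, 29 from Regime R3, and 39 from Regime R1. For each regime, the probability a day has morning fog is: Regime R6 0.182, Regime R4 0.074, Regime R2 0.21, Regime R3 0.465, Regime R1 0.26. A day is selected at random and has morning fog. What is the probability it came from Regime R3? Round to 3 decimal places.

Prior × likelihood for each hypothesis:
  Regime R6: 0.19 × 0.182 = 0.03458
  Regime R4: 0.085 × 0.074 = 0.00629
  Regime R2: 0.385 × 0.21 = 0.08085
  Regime R3: 0.145 × 0.465 = 0.067425
  Regime R1: 0.195 × 0.26 = 0.0507
Sum = 0.239845.
P(Regime R3 | evidence) = 0.067425 / 0.239845 ≈ 0.281.

0.281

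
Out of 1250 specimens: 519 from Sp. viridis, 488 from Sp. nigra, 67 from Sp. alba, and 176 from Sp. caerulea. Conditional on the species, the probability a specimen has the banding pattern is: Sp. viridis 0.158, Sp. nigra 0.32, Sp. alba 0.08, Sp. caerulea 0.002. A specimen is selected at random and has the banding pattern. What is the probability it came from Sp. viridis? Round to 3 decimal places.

0.336

Compute prior × likelihood for every hypothesis:
  Sp. viridis: 0.4152 × 0.158 = 0.0656016
  Sp. nigra: 0.3904 × 0.32 = 0.124928
  Sp. alba: 0.0536 × 0.08 = 0.004288
  Sp. caerulea: 0.1408 × 0.002 = 0.0002816
Total = 0.1950992.
P(Sp. viridis | evidence) = 0.0656016 / 0.1950992 ≈ 0.336.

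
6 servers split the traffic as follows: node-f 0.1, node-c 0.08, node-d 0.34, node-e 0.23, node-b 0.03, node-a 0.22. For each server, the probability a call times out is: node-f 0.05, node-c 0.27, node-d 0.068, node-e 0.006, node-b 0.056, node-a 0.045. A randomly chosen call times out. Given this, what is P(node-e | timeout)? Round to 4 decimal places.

Prior × likelihood for each hypothesis:
  node-f: 0.1 × 0.05 = 0.005
  node-c: 0.08 × 0.27 = 0.0216
  node-d: 0.34 × 0.068 = 0.02312
  node-e: 0.23 × 0.006 = 0.00138
  node-b: 0.03 × 0.056 = 0.00168
  node-a: 0.22 × 0.045 = 0.0099
Sum = 0.06268.
P(node-e | evidence) = 0.00138 / 0.06268 ≈ 0.0220.

0.0220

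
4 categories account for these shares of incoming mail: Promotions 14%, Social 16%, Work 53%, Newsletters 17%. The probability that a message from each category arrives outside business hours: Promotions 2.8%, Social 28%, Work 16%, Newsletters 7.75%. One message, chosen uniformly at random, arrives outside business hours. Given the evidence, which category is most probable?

By Bayes' rule, posterior ∝ prior × likelihood:
  Promotions: 0.14 × 0.028 = 0.00392
  Social: 0.16 × 0.28 = 0.0448
  Work: 0.53 × 0.16 = 0.0848
  Newsletters: 0.17 × 0.0775 = 0.013175
Total = 0.146695.
Largest term belongs to Work, so Work is most probable.

Work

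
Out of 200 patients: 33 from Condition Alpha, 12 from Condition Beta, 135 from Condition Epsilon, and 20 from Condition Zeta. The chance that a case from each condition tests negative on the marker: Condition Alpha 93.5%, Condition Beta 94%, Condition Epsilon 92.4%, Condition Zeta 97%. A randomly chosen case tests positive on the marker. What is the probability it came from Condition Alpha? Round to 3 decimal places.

Taking complements, P(marker-positive | each) = Condition Alpha 0.065, Condition Beta 0.06, Condition Epsilon 0.076, Condition Zeta 0.03.
Compute prior × likelihood for every hypothesis:
  Condition Alpha: 0.165 × 0.065 = 0.010725
  Condition Beta: 0.06 × 0.06 = 0.0036
  Condition Epsilon: 0.675 × 0.076 = 0.0513
  Condition Zeta: 0.1 × 0.03 = 0.003
Sum = 0.068625.
P(Condition Alpha | evidence) = 0.010725 / 0.068625 ≈ 0.156.

0.156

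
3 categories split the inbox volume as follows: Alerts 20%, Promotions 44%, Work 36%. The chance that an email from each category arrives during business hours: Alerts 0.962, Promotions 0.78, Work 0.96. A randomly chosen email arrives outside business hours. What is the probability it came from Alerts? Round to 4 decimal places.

0.0640

Taking complements, P(off-hours | each) = Alerts 0.038, Promotions 0.22, Work 0.04.
Unnormalized posteriors (prior × likelihood):
  Alerts: 0.2 × 0.038 = 0.0076
  Promotions: 0.44 × 0.22 = 0.0968
  Work: 0.36 × 0.04 = 0.0144
Sum = 0.1188.
P(Alerts | evidence) = 0.0076 / 0.1188 ≈ 0.0640.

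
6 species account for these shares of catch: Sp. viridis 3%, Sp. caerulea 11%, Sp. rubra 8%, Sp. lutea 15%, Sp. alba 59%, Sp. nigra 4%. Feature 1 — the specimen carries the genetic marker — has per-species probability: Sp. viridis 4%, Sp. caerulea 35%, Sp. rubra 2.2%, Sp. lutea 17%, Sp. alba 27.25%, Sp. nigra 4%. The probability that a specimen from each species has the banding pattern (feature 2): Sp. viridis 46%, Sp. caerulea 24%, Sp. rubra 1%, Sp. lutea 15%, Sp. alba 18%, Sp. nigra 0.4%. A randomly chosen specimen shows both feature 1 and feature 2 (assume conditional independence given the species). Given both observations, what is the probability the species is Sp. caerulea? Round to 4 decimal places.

Unnormalized posteriors (prior × likelihood):
  Sp. viridis: 0.03 × 0.04 × 0.46 = 0.000552
  Sp. caerulea: 0.11 × 0.35 × 0.24 = 0.00924
  Sp. rubra: 0.08 × 0.022 × 0.01 = 0.0000176
  Sp. lutea: 0.15 × 0.17 × 0.15 = 0.003825
  Sp. alba: 0.59 × 0.2725 × 0.18 = 0.0289395
  Sp. nigra: 0.04 × 0.04 × 0.004 = 0.0000064
Total = 0.0425805.
P(Sp. caerulea | evidence) = 0.00924 / 0.0425805 ≈ 0.2170.

0.2170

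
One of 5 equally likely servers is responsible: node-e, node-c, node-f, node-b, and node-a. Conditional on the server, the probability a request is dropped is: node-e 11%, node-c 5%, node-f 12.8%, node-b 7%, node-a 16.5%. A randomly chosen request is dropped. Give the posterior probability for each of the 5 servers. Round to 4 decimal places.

node-e 0.2103, node-c 0.0956, node-f 0.2447, node-b 0.1338, node-a 0.3155

Since the prior is uniform, the posterior is proportional to the likelihood:
  node-e: 0.11
  node-c: 0.05
  node-f: 0.128
  node-b: 0.07
  node-a: 0.165
Total = 0.523.
P(node-e | dropped) = 0.11/0.523 ≈ 0.2103
P(node-c | dropped) = 0.05/0.523 ≈ 0.0956
P(node-f | dropped) = 0.128/0.523 ≈ 0.2447
P(node-b | dropped) = 0.07/0.523 ≈ 0.1338
P(node-a | dropped) = 0.165/0.523 ≈ 0.3155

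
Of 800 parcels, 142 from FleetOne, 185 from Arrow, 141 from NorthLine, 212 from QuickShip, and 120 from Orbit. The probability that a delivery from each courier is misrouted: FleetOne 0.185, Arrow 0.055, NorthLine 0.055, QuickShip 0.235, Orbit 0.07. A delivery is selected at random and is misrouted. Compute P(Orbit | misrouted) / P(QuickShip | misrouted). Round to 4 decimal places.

0.1686

Compute prior × likelihood for every hypothesis:
  FleetOne: 0.1775 × 0.185 = 0.0328375
  Arrow: 0.23125 × 0.055 = 0.01271875
  NorthLine: 0.17625 × 0.055 = 0.00969375
  QuickShip: 0.265 × 0.235 = 0.062275
  Orbit: 0.15 × 0.07 = 0.0105
Normalizing constant = 0.128025.
The ratio is 0.0105 / 0.062275 (the normalizer cancels) = 0.1686.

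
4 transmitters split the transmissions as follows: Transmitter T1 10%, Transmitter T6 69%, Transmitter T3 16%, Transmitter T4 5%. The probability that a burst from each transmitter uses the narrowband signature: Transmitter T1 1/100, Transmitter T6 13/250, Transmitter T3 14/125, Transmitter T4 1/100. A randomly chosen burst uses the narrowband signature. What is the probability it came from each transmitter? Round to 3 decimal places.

Transmitter T1 0.018, Transmitter T6 0.649, Transmitter T3 0.324, Transmitter T4 0.009

Prior × likelihood for each hypothesis:
  Transmitter T1: 0.1 × 0.01 = 0.001
  Transmitter T6: 0.69 × 0.052 = 0.03588
  Transmitter T3: 0.16 × 0.112 = 0.01792
  Transmitter T4: 0.05 × 0.01 = 0.0005
Normalizing constant = 0.0553.
P(Transmitter T1 | narrowband) = 0.001/0.0553 ≈ 0.018
P(Transmitter T6 | narrowband) = 0.03588/0.0553 ≈ 0.649
P(Transmitter T3 | narrowband) = 0.01792/0.0553 ≈ 0.324
P(Transmitter T4 | narrowband) = 0.0005/0.0553 ≈ 0.009
(Check: 0.018+0.649+0.324+0.009 = 1.000.)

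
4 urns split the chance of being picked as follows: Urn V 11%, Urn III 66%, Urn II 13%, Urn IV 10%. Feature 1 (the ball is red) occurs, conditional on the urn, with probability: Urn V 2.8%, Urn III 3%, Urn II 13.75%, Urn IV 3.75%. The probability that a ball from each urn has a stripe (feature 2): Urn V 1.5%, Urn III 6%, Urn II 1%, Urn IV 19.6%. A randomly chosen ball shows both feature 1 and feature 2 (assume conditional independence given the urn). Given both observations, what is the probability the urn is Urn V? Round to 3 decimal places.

Prior × likelihood for each hypothesis:
  Urn V: 0.11 × 0.028 × 0.015 = 0.0000462
  Urn III: 0.66 × 0.03 × 0.06 = 0.001188
  Urn II: 0.13 × 0.1375 × 0.01 = 0.00017875
  Urn IV: 0.1 × 0.0375 × 0.196 = 0.000735
Normalizing constant = 0.00214795.
P(Urn V | evidence) = 0.0000462 / 0.00214795 ≈ 0.022.

0.022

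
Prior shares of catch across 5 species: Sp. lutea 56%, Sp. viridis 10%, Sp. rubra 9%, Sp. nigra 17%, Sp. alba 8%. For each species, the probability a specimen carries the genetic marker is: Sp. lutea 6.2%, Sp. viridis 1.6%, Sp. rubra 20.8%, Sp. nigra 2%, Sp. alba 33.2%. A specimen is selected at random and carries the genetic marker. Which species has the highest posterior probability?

Sp. lutea

Compute prior × likelihood for every hypothesis:
  Sp. lutea: 0.56 × 0.062 = 0.03472
  Sp. viridis: 0.1 × 0.016 = 0.0016
  Sp. rubra: 0.09 × 0.208 = 0.01872
  Sp. nigra: 0.17 × 0.02 = 0.0034
  Sp. alba: 0.08 × 0.332 = 0.02656
Total = 0.085.
Largest term belongs to Sp. lutea, so Sp. lutea is most probable.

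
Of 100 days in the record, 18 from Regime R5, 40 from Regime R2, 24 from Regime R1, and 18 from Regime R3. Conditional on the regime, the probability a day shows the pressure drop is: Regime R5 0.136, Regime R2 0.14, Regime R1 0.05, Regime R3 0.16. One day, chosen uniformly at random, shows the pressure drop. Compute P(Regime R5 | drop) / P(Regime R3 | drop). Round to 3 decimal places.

Unnormalized posteriors (prior × likelihood):
  Regime R5: 0.18 × 0.136 = 0.02448
  Regime R2: 0.4 × 0.14 = 0.056
  Regime R1: 0.24 × 0.05 = 0.012
  Regime R3: 0.18 × 0.16 = 0.0288
Sum = 0.12128.
The ratio is 0.02448 / 0.0288 (the normalizer cancels) = 0.850.

0.850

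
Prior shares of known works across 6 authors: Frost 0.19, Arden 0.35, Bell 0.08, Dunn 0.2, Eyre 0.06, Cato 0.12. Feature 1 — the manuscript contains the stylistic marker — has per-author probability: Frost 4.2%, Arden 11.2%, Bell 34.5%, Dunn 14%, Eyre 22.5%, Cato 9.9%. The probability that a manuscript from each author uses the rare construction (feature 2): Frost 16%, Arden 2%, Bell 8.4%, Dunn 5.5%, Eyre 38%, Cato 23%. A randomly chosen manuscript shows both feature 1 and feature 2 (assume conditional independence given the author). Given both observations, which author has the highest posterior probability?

Eyre

Prior × likelihood for each hypothesis:
  Frost: 0.19 × 0.042 × 0.16 = 0.0012768
  Arden: 0.35 × 0.112 × 0.02 = 0.000784
  Bell: 0.08 × 0.345 × 0.084 = 0.0023184
  Dunn: 0.2 × 0.14 × 0.055 = 0.00154
  Eyre: 0.06 × 0.225 × 0.38 = 0.00513
  Cato: 0.12 × 0.099 × 0.23 = 0.0027324
Sum = 0.0137816.
Largest term belongs to Eyre, so Eyre is most probable.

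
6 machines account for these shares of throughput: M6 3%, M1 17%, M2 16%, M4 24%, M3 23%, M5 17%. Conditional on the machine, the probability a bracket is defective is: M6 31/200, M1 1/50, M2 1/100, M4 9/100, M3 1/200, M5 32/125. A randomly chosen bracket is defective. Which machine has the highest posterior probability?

By Bayes' rule, posterior ∝ prior × likelihood:
  M6: 0.03 × 0.155 = 0.00465
  M1: 0.17 × 0.02 = 0.0034
  M2: 0.16 × 0.01 = 0.0016
  M4: 0.24 × 0.09 = 0.0216
  M3: 0.23 × 0.005 = 0.00115
  M5: 0.17 × 0.256 = 0.04352
Total = 0.07592.
Largest term belongs to M5, so M5 is most probable.

M5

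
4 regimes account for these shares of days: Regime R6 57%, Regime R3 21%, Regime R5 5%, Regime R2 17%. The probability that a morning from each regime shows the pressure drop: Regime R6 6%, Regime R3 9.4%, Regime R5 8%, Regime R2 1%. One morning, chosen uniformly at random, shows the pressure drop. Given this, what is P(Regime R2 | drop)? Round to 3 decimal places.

0.029

Unnormalized posteriors (prior × likelihood):
  Regime R6: 0.57 × 0.06 = 0.0342
  Regime R3: 0.21 × 0.094 = 0.01974
  Regime R5: 0.05 × 0.08 = 0.004
  Regime R2: 0.17 × 0.01 = 0.0017
Total = 0.05964.
P(Regime R2 | evidence) = 0.0017 / 0.05964 ≈ 0.029.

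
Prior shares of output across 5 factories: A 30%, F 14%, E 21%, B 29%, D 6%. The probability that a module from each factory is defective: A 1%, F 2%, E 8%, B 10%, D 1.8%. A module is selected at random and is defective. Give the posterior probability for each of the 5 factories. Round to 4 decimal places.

A 0.0569, F 0.0532, E 0.3189, B 0.5505, D 0.0205

By Bayes' rule, posterior ∝ prior × likelihood:
  A: 0.3 × 0.01 = 0.003
  F: 0.14 × 0.02 = 0.0028
  E: 0.21 × 0.08 = 0.0168
  B: 0.29 × 0.1 = 0.029
  D: 0.06 × 0.018 = 0.00108
Total = 0.05268.
P(A | defective) = 0.003/0.05268 ≈ 0.0569
P(F | defective) = 0.0028/0.05268 ≈ 0.0532
P(E | defective) = 0.0168/0.05268 ≈ 0.3189
P(B | defective) = 0.029/0.05268 ≈ 0.5505
P(D | defective) = 0.00108/0.05268 ≈ 0.0205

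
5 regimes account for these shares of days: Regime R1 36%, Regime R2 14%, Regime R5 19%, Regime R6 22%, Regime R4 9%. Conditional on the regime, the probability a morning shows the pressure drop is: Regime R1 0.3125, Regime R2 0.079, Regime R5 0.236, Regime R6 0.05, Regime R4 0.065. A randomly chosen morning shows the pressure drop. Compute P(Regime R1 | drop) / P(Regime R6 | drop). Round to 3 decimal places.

10.227

By Bayes' rule, posterior ∝ prior × likelihood:
  Regime R1: 0.36 × 0.3125 = 0.1125
  Regime R2: 0.14 × 0.079 = 0.01106
  Regime R5: 0.19 × 0.236 = 0.04484
  Regime R6: 0.22 × 0.05 = 0.011
  Regime R4: 0.09 × 0.065 = 0.00585
Sum = 0.18525.
The ratio is 0.1125 / 0.011 (the normalizer cancels) = 10.227.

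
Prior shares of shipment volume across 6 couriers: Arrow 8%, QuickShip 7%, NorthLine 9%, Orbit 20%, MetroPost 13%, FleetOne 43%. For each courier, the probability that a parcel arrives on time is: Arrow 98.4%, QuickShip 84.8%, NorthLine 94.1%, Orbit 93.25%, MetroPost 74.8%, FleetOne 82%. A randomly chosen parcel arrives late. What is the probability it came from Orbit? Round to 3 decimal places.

0.096

Taking complements, P(late | each) = Arrow 0.016, QuickShip 0.152, NorthLine 0.059, Orbit 0.0675, MetroPost 0.252, FleetOne 0.18.
By Bayes' rule, posterior ∝ prior × likelihood:
  Arrow: 0.08 × 0.016 = 0.00128
  QuickShip: 0.07 × 0.152 = 0.01064
  NorthLine: 0.09 × 0.059 = 0.00531
  Orbit: 0.2 × 0.0675 = 0.0135
  MetroPost: 0.13 × 0.252 = 0.03276
  FleetOne: 0.43 × 0.18 = 0.0774
Total = 0.14089.
P(Orbit | evidence) = 0.0135 / 0.14089 ≈ 0.096.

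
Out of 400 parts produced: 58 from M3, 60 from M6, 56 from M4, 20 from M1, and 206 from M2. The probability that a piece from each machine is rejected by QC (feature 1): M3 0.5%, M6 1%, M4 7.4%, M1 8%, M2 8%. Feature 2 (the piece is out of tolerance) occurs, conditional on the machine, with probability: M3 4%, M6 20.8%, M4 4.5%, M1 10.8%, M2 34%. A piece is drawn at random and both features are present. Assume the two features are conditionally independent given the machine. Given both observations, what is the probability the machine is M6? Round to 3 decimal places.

Compute prior × likelihood for every hypothesis:
  M3: 0.145 × 0.005 × 0.04 = 0.000029
  M6: 0.15 × 0.01 × 0.208 = 0.000312
  M4: 0.14 × 0.074 × 0.045 = 0.0004662
  M1: 0.05 × 0.08 × 0.108 = 0.000432
  M2: 0.515 × 0.08 × 0.34 = 0.014008
Normalizing constant = 0.0152472.
P(M6 | evidence) = 0.000312 / 0.0152472 ≈ 0.020.

0.020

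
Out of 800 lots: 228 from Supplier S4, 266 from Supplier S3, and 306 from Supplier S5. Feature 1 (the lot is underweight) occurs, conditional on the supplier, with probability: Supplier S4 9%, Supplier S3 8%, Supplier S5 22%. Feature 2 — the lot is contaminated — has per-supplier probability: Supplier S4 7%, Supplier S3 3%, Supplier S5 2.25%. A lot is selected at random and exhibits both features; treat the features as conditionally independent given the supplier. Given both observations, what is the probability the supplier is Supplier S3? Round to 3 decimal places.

0.178

Unnormalized posteriors (prior × likelihood):
  Supplier S4: 0.285 × 0.09 × 0.07 = 0.0017955
  Supplier S3: 0.3325 × 0.08 × 0.03 = 0.000798
  Supplier S5: 0.3825 × 0.22 × 0.0225 = 0.001893375
Normalizing constant = 0.004486875.
P(Supplier S3 | evidence) = 0.000798 / 0.004486875 ≈ 0.178.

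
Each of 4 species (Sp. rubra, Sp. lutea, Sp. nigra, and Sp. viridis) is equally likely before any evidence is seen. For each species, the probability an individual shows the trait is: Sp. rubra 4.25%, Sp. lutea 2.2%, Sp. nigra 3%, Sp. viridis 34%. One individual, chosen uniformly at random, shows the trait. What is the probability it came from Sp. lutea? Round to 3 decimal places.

With a uniform prior (1/4 each), posterior ∝ likelihood:
  Sp. rubra: 0.0425
  Sp. lutea: 0.022
  Sp. nigra: 0.03
  Sp. viridis: 0.34
Total = 0.4345.
P(Sp. lutea | evidence) = 0.022 / 0.4345 ≈ 0.051.

0.051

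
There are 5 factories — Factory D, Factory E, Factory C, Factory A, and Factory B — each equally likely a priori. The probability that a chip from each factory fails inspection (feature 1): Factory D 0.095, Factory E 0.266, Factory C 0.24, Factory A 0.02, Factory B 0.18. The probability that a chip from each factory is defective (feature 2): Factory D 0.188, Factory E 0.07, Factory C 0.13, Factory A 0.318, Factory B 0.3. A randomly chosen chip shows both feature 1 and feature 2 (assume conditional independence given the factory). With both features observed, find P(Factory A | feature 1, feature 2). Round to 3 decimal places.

With a uniform prior (1/5 each), posterior ∝ likelihood:
  Factory D: 0.095 × 0.188 = 0.01786
  Factory E: 0.266 × 0.07 = 0.01862
  Factory C: 0.24 × 0.13 = 0.0312
  Factory A: 0.02 × 0.318 = 0.00636
  Factory B: 0.18 × 0.3 = 0.054
Normalizing constant = 0.12804.
P(Factory A | evidence) = 0.00636 / 0.12804 ≈ 0.050.

0.050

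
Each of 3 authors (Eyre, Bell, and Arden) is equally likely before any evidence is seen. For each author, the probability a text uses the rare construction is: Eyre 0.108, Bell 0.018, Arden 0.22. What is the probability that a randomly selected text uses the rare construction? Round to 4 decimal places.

0.1153

Since the prior is uniform, the posterior is proportional to the likelihood:
  Eyre: 0.108
  Bell: 0.018
  Arden: 0.22
P(rare-form) = (1/3) × (0.108 + 0.018 + 0.22) = 0.346/3 ≈ 0.1153.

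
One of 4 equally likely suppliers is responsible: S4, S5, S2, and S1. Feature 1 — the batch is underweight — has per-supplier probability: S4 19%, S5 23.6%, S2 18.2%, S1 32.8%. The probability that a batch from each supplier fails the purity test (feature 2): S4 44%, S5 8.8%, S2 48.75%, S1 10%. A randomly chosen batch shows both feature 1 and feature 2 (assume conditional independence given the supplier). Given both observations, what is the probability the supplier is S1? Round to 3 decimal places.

With a uniform prior (1/4 each), posterior ∝ likelihood:
  S4: 0.19 × 0.44 = 0.0836
  S5: 0.236 × 0.088 = 0.020768
  S2: 0.182 × 0.4875 = 0.088725
  S1: 0.328 × 0.1 = 0.0328
Total = 0.225893.
P(S1 | evidence) = 0.0328 / 0.225893 ≈ 0.145.

0.145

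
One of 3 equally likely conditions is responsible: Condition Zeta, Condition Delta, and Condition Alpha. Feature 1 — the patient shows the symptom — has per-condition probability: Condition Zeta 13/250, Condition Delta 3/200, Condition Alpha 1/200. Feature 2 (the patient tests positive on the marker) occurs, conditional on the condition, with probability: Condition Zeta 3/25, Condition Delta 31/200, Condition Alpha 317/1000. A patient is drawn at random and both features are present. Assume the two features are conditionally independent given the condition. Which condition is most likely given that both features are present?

With a uniform prior (1/3 each), posterior ∝ likelihood:
  Condition Zeta: 0.052 × 0.12 = 0.00624
  Condition Delta: 0.015 × 0.155 = 0.002325
  Condition Alpha: 0.005 × 0.317 = 0.001585
Normalizing constant = 0.01015.
Largest term belongs to Condition Zeta, so Condition Zeta is most probable.

Condition Zeta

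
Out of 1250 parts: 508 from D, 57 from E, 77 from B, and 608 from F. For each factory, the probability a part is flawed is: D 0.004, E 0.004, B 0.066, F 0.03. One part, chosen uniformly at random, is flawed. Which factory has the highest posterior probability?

By Bayes' rule, posterior ∝ prior × likelihood:
  D: 0.4064 × 0.004 = 0.0016256
  E: 0.0456 × 0.004 = 0.0001824
  B: 0.0616 × 0.066 = 0.0040656
  F: 0.4864 × 0.03 = 0.014592
Normalizing constant = 0.0204656.
Largest term belongs to F, so F is most probable.

F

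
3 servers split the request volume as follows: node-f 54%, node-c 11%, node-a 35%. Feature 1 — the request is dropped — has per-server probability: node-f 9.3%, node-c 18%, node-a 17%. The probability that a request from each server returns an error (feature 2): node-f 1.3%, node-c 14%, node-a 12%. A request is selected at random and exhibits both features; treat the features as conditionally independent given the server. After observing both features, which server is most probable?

By Bayes' rule, posterior ∝ prior × likelihood:
  node-f: 0.54 × 0.093 × 0.013 = 0.00065286
  node-c: 0.11 × 0.18 × 0.14 = 0.002772
  node-a: 0.35 × 0.17 × 0.12 = 0.00714
Normalizing constant = 0.01056486.
Largest term belongs to node-a, so node-a is most probable.

node-a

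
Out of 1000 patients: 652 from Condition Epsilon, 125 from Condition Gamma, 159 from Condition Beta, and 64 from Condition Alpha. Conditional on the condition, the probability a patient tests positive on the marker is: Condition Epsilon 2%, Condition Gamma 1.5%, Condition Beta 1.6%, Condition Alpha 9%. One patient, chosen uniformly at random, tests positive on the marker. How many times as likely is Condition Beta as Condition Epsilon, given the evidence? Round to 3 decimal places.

By Bayes' rule, posterior ∝ prior × likelihood:
  Condition Epsilon: 0.652 × 0.02 = 0.01304
  Condition Gamma: 0.125 × 0.015 = 0.001875
  Condition Beta: 0.159 × 0.016 = 0.002544
  Condition Alpha: 0.064 × 0.09 = 0.00576
Normalizing constant = 0.023219.
The ratio is 0.002544 / 0.01304 (the normalizer cancels) = 0.195.

0.195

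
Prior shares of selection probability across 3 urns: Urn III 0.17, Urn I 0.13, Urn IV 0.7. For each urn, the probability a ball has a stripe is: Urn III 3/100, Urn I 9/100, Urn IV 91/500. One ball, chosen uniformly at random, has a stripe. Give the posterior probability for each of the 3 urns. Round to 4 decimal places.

Urn III 0.0354, Urn I 0.0811, Urn IV 0.8835

Unnormalized posteriors (prior × likelihood):
  Urn III: 0.17 × 0.03 = 0.0051
  Urn I: 0.13 × 0.09 = 0.0117
  Urn IV: 0.7 × 0.182 = 0.1274
Normalizing constant = 0.1442.
P(Urn III | striped) = 0.0051/0.1442 ≈ 0.0354
P(Urn I | striped) = 0.0117/0.1442 ≈ 0.0811
P(Urn IV | striped) = 0.1274/0.1442 ≈ 0.8835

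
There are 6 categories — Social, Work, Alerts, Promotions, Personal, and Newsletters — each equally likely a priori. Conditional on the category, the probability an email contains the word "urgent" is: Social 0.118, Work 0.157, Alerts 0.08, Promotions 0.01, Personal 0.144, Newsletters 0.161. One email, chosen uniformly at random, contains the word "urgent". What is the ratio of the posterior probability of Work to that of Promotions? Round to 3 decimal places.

15.700

With a uniform prior (1/6 each), posterior ∝ likelihood:
  Social: 0.118
  Work: 0.157
  Alerts: 0.08
  Promotions: 0.01
  Personal: 0.144
  Newsletters: 0.161
Normalizing constant = 0.67.
The ratio is 0.157 / 0.01 (the normalizer cancels) = 15.700.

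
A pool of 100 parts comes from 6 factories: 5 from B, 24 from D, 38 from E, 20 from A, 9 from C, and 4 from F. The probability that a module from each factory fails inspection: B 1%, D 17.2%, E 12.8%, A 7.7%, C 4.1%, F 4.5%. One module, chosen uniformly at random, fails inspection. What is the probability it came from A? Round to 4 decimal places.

Unnormalized posteriors (prior × likelihood):
  B: 0.05 × 0.01 = 0.0005
  D: 0.24 × 0.172 = 0.04128
  E: 0.38 × 0.128 = 0.04864
  A: 0.2 × 0.077 = 0.0154
  C: 0.09 × 0.041 = 0.00369
  F: 0.04 × 0.045 = 0.0018
Total = 0.11131.
P(A | evidence) = 0.0154 / 0.11131 ≈ 0.1384.

0.1384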